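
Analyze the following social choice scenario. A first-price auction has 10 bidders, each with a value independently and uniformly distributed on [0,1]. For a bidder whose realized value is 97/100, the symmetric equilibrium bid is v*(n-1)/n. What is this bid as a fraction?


Step 1: The symmetric BNE bidding function is b(v) = v * (n-1) / n
Step 2: Substitute v = 97/100 and n = 10
Step 3: b = 97/100 * 9/10
Step 4: b = 873/1000

873/1000


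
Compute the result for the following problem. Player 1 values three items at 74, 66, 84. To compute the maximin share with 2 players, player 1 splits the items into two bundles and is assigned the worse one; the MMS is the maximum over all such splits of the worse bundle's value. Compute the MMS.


Step 1: Item values = 74, 66, 84
Step 2: Enumerate all 2-bundle partitions and take the smaller bundle:
  Partition 1: {74} vs {66,84} -> bundles 74, 150; min = 74
  Partition 2: {66} vs {74,84} -> bundles 66, 158; min = 66
  Partition 3: {84} vs {74,66} -> bundles 84, 140; min = 84
Step 3: MMS = max(74, 66, 84) = 84

84


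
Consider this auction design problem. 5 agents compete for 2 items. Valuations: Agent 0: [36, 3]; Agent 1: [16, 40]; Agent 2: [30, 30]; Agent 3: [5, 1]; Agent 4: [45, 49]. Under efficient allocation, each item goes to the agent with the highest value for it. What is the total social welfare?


Step 1: For each item, find the maximum value among all agents.
Step 2: Item 0 -> Agent 4 (value 45)
Step 3: Item 1 -> Agent 4 (value 49)
Step 4: Total welfare = 45 + 49 = 94

94


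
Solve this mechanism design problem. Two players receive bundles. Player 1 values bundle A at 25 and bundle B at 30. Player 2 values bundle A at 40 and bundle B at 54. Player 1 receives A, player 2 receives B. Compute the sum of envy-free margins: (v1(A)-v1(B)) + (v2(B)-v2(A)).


Step 1: Player 1's margin = v1(A) - v1(B) = 25 - 30 = -5
Step 2: Player 2's margin = v2(B) - v2(A) = 54 - 40 = 14
Step 3: Total margin = -5 + 14 = 9

9


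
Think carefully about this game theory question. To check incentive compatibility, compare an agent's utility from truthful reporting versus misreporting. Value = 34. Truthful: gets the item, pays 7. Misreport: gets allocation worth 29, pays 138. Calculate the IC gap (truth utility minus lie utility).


Step 1: U(truth) = value - payment = 34 - 7 = 27
Step 2: U(lie) = allocation - payment = 29 - 138 = -109
Step 3: IC gap = 27 - (-109) = 136

136


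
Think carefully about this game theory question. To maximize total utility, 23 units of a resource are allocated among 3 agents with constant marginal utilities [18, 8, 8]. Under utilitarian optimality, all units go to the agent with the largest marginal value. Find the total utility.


Step 1: The marginal utilities are [18, 8, 8]
Step 2: The highest marginal utility is 18
Step 3: All 23 units go to that agent
Step 4: Total utility = 18 * 23 = 414

414


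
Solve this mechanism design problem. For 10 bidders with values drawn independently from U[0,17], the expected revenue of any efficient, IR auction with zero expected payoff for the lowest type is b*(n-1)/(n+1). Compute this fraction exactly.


Step 1: By Revenue Equivalence, expected revenue = b*(n-1)/(n+1)
Step 2: Substituting n = 10, b = 17
Step 3: Revenue = 17*(10-1)/(10+1) = 17*9/11
Step 4: Revenue = 153/11

153/11


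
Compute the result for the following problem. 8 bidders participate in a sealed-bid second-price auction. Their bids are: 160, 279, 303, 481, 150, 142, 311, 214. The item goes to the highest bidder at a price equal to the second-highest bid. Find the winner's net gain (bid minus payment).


Step 1: Sort bids in descending order: 481, 311, 303, 279, 214, 160, 150, 142
Step 2: The winning bid is the highest: 481
Step 3: The payment equals the second-highest bid: 311
Step 4: Surplus = winner's bid - payment = 481 - 311 = 170

170


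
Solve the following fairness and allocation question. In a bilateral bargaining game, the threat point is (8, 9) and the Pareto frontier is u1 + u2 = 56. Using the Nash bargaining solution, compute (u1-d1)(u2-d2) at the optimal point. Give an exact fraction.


Step 1: The Nash solution splits surplus symmetrically above the disagreement point
Step 2: u1 = (total + d1 - d2)/2 = (56 + 8 - 9)/2 = 55/2
Step 3: u2 = (total - d1 + d2)/2 = (56 - 8 + 9)/2 = 57/2
Step 4: Nash product = (55/2 - 8) * (57/2 - 9)
Step 5: = 39/2 * 39/2 = 1521/4

1521/4


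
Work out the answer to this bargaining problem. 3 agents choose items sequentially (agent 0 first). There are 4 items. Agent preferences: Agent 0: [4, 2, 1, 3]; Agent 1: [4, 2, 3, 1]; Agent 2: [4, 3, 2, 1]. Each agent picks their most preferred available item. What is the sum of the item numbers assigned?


Step 1: Agent 0 picks item 4
Step 2: Agent 1 picks item 2
Step 3: Agent 2 picks item 3
Step 4: Sum = 4 + 2 + 3 = 9

9


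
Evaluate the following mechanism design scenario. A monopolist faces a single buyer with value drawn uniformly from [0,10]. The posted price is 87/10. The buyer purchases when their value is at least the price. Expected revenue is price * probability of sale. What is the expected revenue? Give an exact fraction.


Step 1: Posted price r = 87/10, value support [0,10]
Step 2: P(v >= r) = (10 - 87/10)/10 = 13/100
Step 3: Expected revenue = r * P(v >= r) = 87/10 * 13/100
Step 4: Revenue = 1131/1000

1131/1000


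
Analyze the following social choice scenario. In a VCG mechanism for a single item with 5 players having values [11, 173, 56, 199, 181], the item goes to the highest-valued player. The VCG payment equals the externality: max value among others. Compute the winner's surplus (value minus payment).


Step 1: The winner is the agent with the highest value: agent 3 with value 199
Step 2: Values of other agents: [11, 173, 56, 181]
Step 3: VCG payment = max of others' values = 181
Step 4: Surplus = 199 - 181 = 18

18


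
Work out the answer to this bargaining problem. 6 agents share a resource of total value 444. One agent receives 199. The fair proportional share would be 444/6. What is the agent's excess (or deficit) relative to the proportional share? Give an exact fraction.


Step 1: Proportional share = 444/6 = 74
Step 2: Agent's actual allocation = 199
Step 3: Excess = 199 - 74 = 125

125


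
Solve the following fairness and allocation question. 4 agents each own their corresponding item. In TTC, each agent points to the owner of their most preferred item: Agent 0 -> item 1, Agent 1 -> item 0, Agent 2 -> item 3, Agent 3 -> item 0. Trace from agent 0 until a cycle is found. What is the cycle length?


Step 1: Trace the pointer graph from agent 0: 0 -> 1 -> 0
Step 2: A cycle is detected when we revisit agent 0
Step 3: The cycle is: 0 -> 1 -> 0
Step 4: Cycle length = 2

2


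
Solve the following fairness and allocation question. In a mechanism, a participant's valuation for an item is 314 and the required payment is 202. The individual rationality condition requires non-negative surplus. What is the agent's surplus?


Step 1: Surplus = value - payment = 314 - 202 = 112
Step 2: IR is satisfied (surplus >= 0)

112


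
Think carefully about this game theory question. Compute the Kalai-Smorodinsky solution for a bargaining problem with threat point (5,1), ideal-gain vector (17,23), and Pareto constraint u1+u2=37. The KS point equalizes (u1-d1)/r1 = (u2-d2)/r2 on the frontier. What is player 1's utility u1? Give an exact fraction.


Step 1: At the KS point, (u1-d1)/r1 = (u2-d2)/r2 = t and u1+u2 = 37
Step 2: u1 = d1 + r1*t and u2 = d2 + r2*t, so (d1 + r1*t) + (d2 + r2*t) = 37
Step 3: t = (37 - 5 - 1)/(17 + 23) = 31/40
Step 4: u1 = d1 + r1*t = 5 + 17 * 31/40 = 727/40
Step 5: (Check: u2 = d2 + r2*t = 753/40; u1+u2 = 727/40 + 753/40 = 37, on the frontier.)

727/40


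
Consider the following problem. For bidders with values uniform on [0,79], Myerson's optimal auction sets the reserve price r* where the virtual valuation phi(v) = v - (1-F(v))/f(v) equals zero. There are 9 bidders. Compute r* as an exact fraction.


Step 1: For U[0,79], F(v) = v/79 and f(v) = 1/79
Step 2: phi(v) = v - (1 - v/79)/(1/79) = v - (79 - v) = 2v - 79
Step 3: Set phi(r*) = 0: 2r* - 79 = 0
Step 4: r* = 79/2 (the number of bidders n = 9 does not enter)

79/2


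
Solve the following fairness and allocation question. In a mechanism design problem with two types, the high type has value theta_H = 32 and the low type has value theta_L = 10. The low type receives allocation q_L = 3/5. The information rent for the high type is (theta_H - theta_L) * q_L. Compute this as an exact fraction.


Step 1: theta_H - theta_L = 32 - 10 = 22
Step 2: Information rent = (theta_H - theta_L) * q_L
Step 3: = 22 * 3/5
Step 4: = 66/5

66/5


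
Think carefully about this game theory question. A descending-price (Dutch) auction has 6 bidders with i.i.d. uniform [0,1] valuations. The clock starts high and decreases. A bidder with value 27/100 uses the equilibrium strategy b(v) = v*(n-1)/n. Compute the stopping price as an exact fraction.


Step 1: Dutch auctions are strategically equivalent to first-price auctions
Step 2: The equilibrium bid is b(v) = v*(n-1)/n
Step 3: b = 27/100 * 5/6
Step 4: b = 9/40

9/40


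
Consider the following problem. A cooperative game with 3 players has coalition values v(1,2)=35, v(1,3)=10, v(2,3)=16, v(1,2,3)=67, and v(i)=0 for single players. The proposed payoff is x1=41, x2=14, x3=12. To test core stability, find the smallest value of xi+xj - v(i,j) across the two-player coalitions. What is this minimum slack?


Step 1: Slack for coalition (1,2): x1+x2 - v12 = 55 - 35 = 20
Step 2: Slack for coalition (1,3): x1+x3 - v13 = 53 - 10 = 43
Step 3: Slack for coalition (2,3): x2+x3 - v23 = 26 - 16 = 10
Step 4: Minimum slack = min(20, 43, 10) = 10, attained by (2,3); no pair can gain by deviating, so the allocation is in the core

10


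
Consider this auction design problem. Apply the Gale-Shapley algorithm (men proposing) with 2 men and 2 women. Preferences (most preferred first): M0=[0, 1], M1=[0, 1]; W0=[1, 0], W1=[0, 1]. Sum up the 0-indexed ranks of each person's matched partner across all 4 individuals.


Step 1: Run Gale-Shapley (men propose, women hold best offer):
  M0 proposes to W0; she accepts
  M1 proposes to W0; she switches from M0
  M0 proposes to W1; she accepts
Step 2: Final matching: W0-M1, W1-M0
Step 3: 0-indexed ranks (man's rank of his match, then woman's): 0 + 0 + 1 + 0
Step 4: Total rank sum = 1

1


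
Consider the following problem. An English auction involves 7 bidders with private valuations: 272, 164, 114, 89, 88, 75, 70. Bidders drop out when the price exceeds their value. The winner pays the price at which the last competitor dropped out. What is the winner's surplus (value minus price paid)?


Step 1: Identify the highest value: 272
Step 2: Identify the second-highest value: 164
Step 3: The final price = second-highest value = 164
Step 4: Surplus = 272 - 164 = 108

108


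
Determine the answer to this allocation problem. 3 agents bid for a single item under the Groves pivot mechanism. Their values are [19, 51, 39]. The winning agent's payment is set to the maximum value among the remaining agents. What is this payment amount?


Step 1: The efficient winner is agent 1 with value 51
Step 2: Other agents' values: [19, 39]
Step 3: Pivot payment = max(others) = 39
Step 4: The winner pays 39

39


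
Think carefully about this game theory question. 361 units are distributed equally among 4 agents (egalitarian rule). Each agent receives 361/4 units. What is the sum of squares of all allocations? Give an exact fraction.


Step 1: Each agent's share = 361/4
Step 2: Square of each share = (361/4)^2 = 130321/16
Step 3: Sum of squares = 4 * 130321/16 = 130321/4

130321/4


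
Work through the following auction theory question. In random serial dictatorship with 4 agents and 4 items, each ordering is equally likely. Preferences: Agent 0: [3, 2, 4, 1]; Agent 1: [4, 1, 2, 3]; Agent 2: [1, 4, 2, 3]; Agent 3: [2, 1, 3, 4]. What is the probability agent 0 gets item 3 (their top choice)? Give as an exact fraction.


Step 1: Agent 0 wants item 3
Step 2: There are 24 possible orderings of agents
Step 3: In 24 orderings, agent 0 gets item 3
Step 4: Probability = 24/24 = 1

1


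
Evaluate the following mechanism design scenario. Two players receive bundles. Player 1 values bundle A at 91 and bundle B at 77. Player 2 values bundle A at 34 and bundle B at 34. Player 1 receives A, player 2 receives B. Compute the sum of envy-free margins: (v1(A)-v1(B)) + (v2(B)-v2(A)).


Step 1: Player 1's margin = v1(A) - v1(B) = 91 - 77 = 14
Step 2: Player 2's margin = v2(B) - v2(A) = 34 - 34 = 0
Step 3: Total margin = 14 + 0 = 14

14


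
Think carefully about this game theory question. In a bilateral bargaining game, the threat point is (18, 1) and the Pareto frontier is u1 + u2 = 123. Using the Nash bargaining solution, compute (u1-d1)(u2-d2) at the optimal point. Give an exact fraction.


Step 1: The Nash solution splits surplus symmetrically above the disagreement point
Step 2: u1 = (total + d1 - d2)/2 = (123 + 18 - 1)/2 = 70
Step 3: u2 = (total - d1 + d2)/2 = (123 - 18 + 1)/2 = 53
Step 4: Nash product = (70 - 18) * (53 - 1)
Step 5: = 52 * 52 = 2704

2704


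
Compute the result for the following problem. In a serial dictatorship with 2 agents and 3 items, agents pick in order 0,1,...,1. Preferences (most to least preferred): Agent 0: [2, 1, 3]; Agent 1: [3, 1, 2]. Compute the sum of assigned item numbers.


Step 1: Agent 0 picks item 2
Step 2: Agent 1 picks item 3
Step 3: Sum = 2 + 3 = 5

5


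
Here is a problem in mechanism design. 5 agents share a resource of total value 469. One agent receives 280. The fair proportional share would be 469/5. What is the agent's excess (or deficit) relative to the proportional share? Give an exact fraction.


Step 1: Proportional share = 469/5
Step 2: Agent's actual allocation = 280
Step 3: Excess = 280 - 469/5 = 931/5

931/5


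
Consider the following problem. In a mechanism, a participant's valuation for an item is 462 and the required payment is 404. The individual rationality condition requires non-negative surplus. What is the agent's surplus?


Step 1: Surplus = value - payment = 462 - 404 = 58
Step 2: IR is satisfied (surplus >= 0)

58


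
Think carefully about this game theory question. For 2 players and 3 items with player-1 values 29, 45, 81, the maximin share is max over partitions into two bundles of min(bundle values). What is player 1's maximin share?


Step 1: Item values = 29, 45, 81
Step 2: Enumerate all 2-bundle partitions and take the smaller bundle:
  Partition 1: {29} vs {45,81} -> bundles 29, 126; min = 29
  Partition 2: {45} vs {29,81} -> bundles 45, 110; min = 45
  Partition 3: {81} vs {29,45} -> bundles 81, 74; min = 74
Step 3: MMS = max(29, 45, 74) = 74

74


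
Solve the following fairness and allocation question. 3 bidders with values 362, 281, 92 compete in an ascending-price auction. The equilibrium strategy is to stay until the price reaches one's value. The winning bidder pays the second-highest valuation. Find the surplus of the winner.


Step 1: Identify the highest value: 362
Step 2: Identify the second-highest value: 281
Step 3: The final price = second-highest value = 281
Step 4: Surplus = 362 - 281 = 81

81


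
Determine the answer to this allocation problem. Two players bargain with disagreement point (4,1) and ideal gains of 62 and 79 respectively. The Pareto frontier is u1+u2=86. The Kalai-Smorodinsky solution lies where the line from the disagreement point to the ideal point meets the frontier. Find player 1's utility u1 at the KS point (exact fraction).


Step 1: At the KS point, (u1-d1)/r1 = (u2-d2)/r2 = t and u1+u2 = 86
Step 2: u1 = d1 + r1*t and u2 = d2 + r2*t, so (d1 + r1*t) + (d2 + r2*t) = 86
Step 3: t = (86 - 4 - 1)/(62 + 79) = 81/141 = 27/47
Step 4: u1 = d1 + r1*t = 4 + 62 * 27/47 = 1862/47
Step 5: (Check: u2 = d2 + r2*t = 2180/47; u1+u2 = 1862/47 + 2180/47 = 86, on the frontier.)

1862/47


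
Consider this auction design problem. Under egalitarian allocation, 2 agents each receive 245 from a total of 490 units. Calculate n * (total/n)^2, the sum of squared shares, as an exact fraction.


Step 1: Each agent's share = 490/2 = 245
Step 2: Square of each share = (245)^2 = 60025
Step 3: Sum of squares = 2 * 60025 = 120050

120050


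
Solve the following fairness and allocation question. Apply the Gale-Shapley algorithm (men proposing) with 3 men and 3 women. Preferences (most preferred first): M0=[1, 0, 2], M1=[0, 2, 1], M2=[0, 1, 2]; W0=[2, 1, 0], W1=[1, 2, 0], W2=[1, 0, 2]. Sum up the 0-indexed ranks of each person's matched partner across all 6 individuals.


Step 1: Run Gale-Shapley (men propose, women hold best offer):
  M0 proposes to W1; she accepts
  M1 proposes to W0; she accepts
  M2 proposes to W0; she switches from M1
  M1 proposes to W2; she accepts
Step 2: Final matching: W0-M2, W1-M0, W2-M1
Step 3: 0-indexed ranks (man's rank of his match, then woman's): 0 + 0 + 0 + 2 + 1 + 0
Step 4: Total rank sum = 3

3


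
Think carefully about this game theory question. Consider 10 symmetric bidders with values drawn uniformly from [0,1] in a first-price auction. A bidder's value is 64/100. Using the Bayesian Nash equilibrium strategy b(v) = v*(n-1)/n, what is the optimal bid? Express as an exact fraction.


Step 1: The symmetric BNE bidding function is b(v) = v * (n-1) / n
Step 2: Substitute v = 16/25 and n = 10
Step 3: b = 16/25 * 9/10
Step 4: b = 72/125

72/125


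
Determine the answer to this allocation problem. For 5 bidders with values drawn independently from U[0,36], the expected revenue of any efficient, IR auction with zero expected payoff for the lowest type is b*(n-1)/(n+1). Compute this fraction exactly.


Step 1: By Revenue Equivalence, expected revenue = b*(n-1)/(n+1)
Step 2: Substituting n = 5, b = 36
Step 3: Revenue = 36*(5-1)/(5+1) = 36*4/6
Step 4: Revenue = 144/6 = 24

24


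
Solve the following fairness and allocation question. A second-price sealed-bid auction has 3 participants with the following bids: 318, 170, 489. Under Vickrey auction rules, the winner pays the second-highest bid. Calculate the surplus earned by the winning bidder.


Step 1: Sort bids in descending order: 489, 318, 170
Step 2: The winning bid is the highest: 489
Step 3: The payment equals the second-highest bid: 318
Step 4: Surplus = winner's bid - payment = 489 - 318 = 171

171


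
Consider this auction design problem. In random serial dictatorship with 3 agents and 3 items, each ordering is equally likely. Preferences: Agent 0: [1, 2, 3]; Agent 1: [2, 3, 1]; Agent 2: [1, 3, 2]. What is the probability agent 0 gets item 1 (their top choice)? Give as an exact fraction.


Step 1: Agent 0 wants item 1
Step 2: There are 6 possible orderings of agents
Step 3: In 3 orderings, agent 0 gets item 1
Step 4: Probability = 3/6 = 1/2

1/2


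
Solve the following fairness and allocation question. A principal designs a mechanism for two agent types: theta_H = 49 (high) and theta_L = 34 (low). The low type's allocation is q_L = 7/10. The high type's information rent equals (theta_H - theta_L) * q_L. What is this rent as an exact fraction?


Step 1: theta_H - theta_L = 49 - 34 = 15
Step 2: Information rent = (theta_H - theta_L) * q_L
Step 3: = 15 * 7/10
Step 4: = 21/2

21/2


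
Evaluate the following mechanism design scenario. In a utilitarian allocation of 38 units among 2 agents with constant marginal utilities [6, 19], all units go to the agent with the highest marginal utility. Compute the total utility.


Step 1: The marginal utilities are [6, 19]
Step 2: The highest marginal utility is 19
Step 3: All 38 units go to that agent
Step 4: Total utility = 19 * 38 = 722

722


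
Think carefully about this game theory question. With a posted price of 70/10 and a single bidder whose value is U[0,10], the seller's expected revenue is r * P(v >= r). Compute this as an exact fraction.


Step 1: Posted price r = 7, value support [0,10]
Step 2: P(v >= r) = (10 - 7)/10 = 3/10
Step 3: Expected revenue = r * P(v >= r) = 7 * 3/10
Step 4: Revenue = 21/10

21/10


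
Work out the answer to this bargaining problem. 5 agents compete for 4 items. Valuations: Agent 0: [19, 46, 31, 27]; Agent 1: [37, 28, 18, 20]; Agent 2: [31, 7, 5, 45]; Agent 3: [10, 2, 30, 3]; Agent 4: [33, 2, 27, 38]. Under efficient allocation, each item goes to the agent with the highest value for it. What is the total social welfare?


Step 1: For each item, find the maximum value among all agents.
Step 2: Item 0 -> Agent 1 (value 37)
Step 3: Item 1 -> Agent 0 (value 46)
Step 4: Item 2 -> Agent 0 (value 31)
Step 5: Item 3 -> Agent 2 (value 45)
Step 6: Total welfare = 37 + 46 + 31 + 45 = 159

159


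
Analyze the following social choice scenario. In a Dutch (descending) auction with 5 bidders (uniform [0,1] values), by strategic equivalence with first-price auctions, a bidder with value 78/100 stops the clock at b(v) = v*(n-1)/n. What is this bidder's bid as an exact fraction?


Step 1: Dutch auctions are strategically equivalent to first-price auctions
Step 2: The equilibrium bid is b(v) = v*(n-1)/n
Step 3: b = 39/50 * 4/5
Step 4: b = 78/125

78/125


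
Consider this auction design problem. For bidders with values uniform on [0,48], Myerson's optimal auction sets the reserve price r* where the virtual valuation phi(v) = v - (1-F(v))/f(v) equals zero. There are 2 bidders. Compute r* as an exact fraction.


Step 1: For U[0,48], F(v) = v/48 and f(v) = 1/48
Step 2: phi(v) = v - (1 - v/48)/(1/48) = v - (48 - v) = 2v - 48
Step 3: Set phi(r*) = 0: 2r* - 48 = 0
Step 4: r* = 48/2 = 24 (the number of bidders n = 2 does not enter)

24


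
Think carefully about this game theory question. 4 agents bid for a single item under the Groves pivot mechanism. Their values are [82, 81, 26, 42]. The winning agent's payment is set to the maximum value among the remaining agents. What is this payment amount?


Step 1: The efficient winner is agent 0 with value 82
Step 2: Other agents' values: [81, 26, 42]
Step 3: Pivot payment = max(others) = 81
Step 4: The winner pays 81

81


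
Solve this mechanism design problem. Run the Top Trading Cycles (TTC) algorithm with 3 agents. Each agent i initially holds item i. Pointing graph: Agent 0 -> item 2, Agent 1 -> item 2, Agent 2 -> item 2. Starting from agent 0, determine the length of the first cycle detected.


Step 1: Trace the pointer graph from agent 0: 0 -> 2 -> 2
Step 2: A cycle is detected when we revisit agent 2
Step 3: The cycle is: 2 -> 2
Step 4: Cycle length = 1

1


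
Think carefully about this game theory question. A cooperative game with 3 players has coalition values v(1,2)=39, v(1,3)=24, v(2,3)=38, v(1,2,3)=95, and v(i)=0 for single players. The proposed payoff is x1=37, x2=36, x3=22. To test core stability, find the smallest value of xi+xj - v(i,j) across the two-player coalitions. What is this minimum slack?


Step 1: Slack for coalition (1,2): x1+x2 - v12 = 73 - 39 = 34
Step 2: Slack for coalition (1,3): x1+x3 - v13 = 59 - 24 = 35
Step 3: Slack for coalition (2,3): x2+x3 - v23 = 58 - 38 = 20
Step 4: Minimum slack = min(34, 35, 20) = 20, attained by (2,3); no pair can gain by deviating, so the allocation is in the core

20


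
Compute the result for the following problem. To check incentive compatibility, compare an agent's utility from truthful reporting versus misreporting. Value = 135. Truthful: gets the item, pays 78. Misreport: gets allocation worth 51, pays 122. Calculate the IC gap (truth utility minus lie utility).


Step 1: U(truth) = value - payment = 135 - 78 = 57
Step 2: U(lie) = allocation - payment = 51 - 122 = -71
Step 3: IC gap = 57 - (-71) = 128

128


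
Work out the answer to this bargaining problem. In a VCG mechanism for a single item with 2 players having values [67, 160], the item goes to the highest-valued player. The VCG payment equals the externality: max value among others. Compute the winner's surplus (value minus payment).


Step 1: The winner is the agent with the highest value: agent 1 with value 160
Step 2: Values of other agents: [67]
Step 3: VCG payment = max of others' values = 67
Step 4: Surplus = 160 - 67 = 93

93


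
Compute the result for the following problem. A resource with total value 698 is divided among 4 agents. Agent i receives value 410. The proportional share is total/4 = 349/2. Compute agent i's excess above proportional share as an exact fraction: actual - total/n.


Step 1: Proportional share = 698/4 = 349/2
Step 2: Agent's actual allocation = 410
Step 3: Excess = 410 - 349/2 = 471/2

471/2


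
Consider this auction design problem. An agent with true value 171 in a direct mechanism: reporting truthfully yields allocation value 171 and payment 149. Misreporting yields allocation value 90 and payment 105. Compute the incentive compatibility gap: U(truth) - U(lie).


Step 1: U(truth) = value - payment = 171 - 149 = 22
Step 2: U(lie) = allocation - payment = 90 - 105 = -15
Step 3: IC gap = 22 - (-15) = 37

37


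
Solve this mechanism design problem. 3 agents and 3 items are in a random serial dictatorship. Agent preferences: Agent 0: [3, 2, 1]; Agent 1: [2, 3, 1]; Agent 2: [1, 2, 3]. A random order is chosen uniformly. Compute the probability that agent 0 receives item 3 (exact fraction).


Step 1: Agent 0 wants item 3
Step 2: There are 6 possible orderings of agents
Step 3: In 6 orderings, agent 0 gets item 3
Step 4: Probability = 6/6 = 1

1


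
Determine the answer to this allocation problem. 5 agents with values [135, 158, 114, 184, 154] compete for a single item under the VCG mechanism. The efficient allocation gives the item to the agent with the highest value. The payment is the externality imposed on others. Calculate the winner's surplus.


Step 1: The winner is the agent with the highest value: agent 3 with value 184
Step 2: Values of other agents: [135, 158, 114, 154]
Step 3: VCG payment = max of others' values = 158
Step 4: Surplus = 184 - 158 = 26

26


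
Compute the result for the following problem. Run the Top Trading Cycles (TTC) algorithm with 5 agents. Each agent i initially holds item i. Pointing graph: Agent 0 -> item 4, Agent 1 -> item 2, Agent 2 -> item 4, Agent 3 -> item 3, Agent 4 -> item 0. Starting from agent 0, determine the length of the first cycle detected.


Step 1: Trace the pointer graph from agent 0: 0 -> 4 -> 0
Step 2: A cycle is detected when we revisit agent 0
Step 3: The cycle is: 0 -> 4 -> 0
Step 4: Cycle length = 2

2


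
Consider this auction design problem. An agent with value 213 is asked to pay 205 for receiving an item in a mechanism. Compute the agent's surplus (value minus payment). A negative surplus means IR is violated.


Step 1: Surplus = value - payment = 213 - 205 = 8
Step 2: IR is satisfied (surplus >= 0)

8


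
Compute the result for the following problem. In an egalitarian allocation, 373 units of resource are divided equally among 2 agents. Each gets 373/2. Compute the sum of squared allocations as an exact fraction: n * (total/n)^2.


Step 1: Each agent's share = 373/2
Step 2: Square of each share = (373/2)^2 = 139129/4
Step 3: Sum of squares = 2 * 139129/4 = 139129/2

139129/2


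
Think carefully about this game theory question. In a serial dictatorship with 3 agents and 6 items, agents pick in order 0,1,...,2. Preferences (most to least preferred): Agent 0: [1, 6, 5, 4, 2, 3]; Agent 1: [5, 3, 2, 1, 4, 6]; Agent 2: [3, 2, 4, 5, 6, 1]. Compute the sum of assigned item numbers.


Step 1: Agent 0 picks item 1
Step 2: Agent 1 picks item 5
Step 3: Agent 2 picks item 3
Step 4: Sum = 1 + 5 + 3 = 9

9


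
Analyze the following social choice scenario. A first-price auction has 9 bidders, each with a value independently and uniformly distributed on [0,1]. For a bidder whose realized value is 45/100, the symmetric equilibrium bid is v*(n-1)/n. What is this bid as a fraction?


Step 1: The symmetric BNE bidding function is b(v) = v * (n-1) / n
Step 2: Substitute v = 9/20 and n = 9
Step 3: b = 9/20 * 8/9
Step 4: b = 2/5

2/5


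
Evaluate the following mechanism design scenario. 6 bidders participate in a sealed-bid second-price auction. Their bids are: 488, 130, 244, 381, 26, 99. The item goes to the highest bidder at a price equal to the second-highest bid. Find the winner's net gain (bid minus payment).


Step 1: Sort bids in descending order: 488, 381, 244, 130, 99, 26
Step 2: The winning bid is the highest: 488
Step 3: The payment equals the second-highest bid: 381
Step 4: Surplus = winner's bid - payment = 488 - 381 = 107

107


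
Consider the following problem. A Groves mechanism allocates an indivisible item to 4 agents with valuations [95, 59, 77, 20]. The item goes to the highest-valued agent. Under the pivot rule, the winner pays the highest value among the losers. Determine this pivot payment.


Step 1: The efficient winner is agent 0 with value 95
Step 2: Other agents' values: [59, 77, 20]
Step 3: Pivot payment = max(others) = 77
Step 4: The winner pays 77

77


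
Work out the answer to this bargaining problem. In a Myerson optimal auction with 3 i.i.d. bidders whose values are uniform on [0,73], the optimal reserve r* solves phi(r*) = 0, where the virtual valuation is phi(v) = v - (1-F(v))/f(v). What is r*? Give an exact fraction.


Step 1: For U[0,73], F(v) = v/73 and f(v) = 1/73
Step 2: phi(v) = v - (1 - v/73)/(1/73) = v - (73 - v) = 2v - 73
Step 3: Set phi(r*) = 0: 2r* - 73 = 0
Step 4: r* = 73/2 (the number of bidders n = 3 does not enter)

73/2


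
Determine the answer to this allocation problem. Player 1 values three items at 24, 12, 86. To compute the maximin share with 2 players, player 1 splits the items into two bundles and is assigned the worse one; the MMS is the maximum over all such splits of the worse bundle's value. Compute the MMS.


Step 1: Item values = 24, 12, 86
Step 2: Enumerate all 2-bundle partitions and take the smaller bundle:
  Partition 1: {24} vs {12,86} -> bundles 24, 98; min = 24
  Partition 2: {12} vs {24,86} -> bundles 12, 110; min = 12
  Partition 3: {86} vs {24,12} -> bundles 86, 36; min = 36
Step 3: MMS = max(24, 12, 36) = 36

36


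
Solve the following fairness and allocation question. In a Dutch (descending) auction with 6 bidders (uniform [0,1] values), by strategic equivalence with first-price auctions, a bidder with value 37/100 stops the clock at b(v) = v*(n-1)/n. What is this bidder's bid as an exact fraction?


Step 1: Dutch auctions are strategically equivalent to first-price auctions
Step 2: The equilibrium bid is b(v) = v*(n-1)/n
Step 3: b = 37/100 * 5/6
Step 4: b = 37/120

37/120


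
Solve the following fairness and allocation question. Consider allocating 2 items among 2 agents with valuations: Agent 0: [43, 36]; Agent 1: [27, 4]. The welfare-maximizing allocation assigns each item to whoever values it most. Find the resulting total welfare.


Step 1: For each item, find the maximum value among all agents.
Step 2: Item 0 -> Agent 0 (value 43)
Step 3: Item 1 -> Agent 0 (value 36)
Step 4: Total welfare = 43 + 36 = 79

79


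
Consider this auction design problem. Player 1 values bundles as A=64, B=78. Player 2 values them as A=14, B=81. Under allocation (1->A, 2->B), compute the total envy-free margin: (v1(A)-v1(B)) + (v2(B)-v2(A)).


Step 1: Player 1's margin = v1(A) - v1(B) = 64 - 78 = -14
Step 2: Player 2's margin = v2(B) - v2(A) = 81 - 14 = 67
Step 3: Total margin = -14 + 67 = 53

53


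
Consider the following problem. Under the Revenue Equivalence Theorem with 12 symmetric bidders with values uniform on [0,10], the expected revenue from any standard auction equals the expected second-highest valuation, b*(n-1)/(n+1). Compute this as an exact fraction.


Step 1: By Revenue Equivalence, expected revenue = b*(n-1)/(n+1)
Step 2: Substituting n = 12, b = 10
Step 3: Revenue = 10*(12-1)/(12+1) = 10*11/13
Step 4: Revenue = 110/13

110/13


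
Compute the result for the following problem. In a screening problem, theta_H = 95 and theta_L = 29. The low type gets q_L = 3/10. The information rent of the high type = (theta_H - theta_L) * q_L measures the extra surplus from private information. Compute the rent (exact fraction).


Step 1: theta_H - theta_L = 95 - 29 = 66
Step 2: Information rent = (theta_H - theta_L) * q_L
Step 3: = 66 * 3/10
Step 4: = 99/5

99/5


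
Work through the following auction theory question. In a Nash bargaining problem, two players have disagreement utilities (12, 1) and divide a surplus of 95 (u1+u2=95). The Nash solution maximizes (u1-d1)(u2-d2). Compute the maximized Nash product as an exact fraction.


Step 1: The Nash solution splits surplus symmetrically above the disagreement point
Step 2: u1 = (total + d1 - d2)/2 = (95 + 12 - 1)/2 = 53
Step 3: u2 = (total - d1 + d2)/2 = (95 - 12 + 1)/2 = 42
Step 4: Nash product = (53 - 12) * (42 - 1)
Step 5: = 41 * 41 = 1681

1681


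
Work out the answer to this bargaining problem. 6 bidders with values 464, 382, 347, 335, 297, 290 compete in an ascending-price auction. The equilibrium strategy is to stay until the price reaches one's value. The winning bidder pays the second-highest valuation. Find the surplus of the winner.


Step 1: Identify the highest value: 464
Step 2: Identify the second-highest value: 382
Step 3: The final price = second-highest value = 382
Step 4: Surplus = 464 - 382 = 82

82


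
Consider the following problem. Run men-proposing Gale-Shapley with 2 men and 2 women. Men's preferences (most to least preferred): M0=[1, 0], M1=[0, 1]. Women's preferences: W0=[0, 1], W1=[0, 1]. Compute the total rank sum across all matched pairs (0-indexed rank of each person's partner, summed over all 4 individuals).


Step 1: Run Gale-Shapley (men propose, women hold best offer):
  M0 proposes to W1; she accepts
  M1 proposes to W0; she accepts
Step 2: Final matching: W0-M1, W1-M0
Step 3: 0-indexed ranks (man's rank of his match, then woman's): 0 + 1 + 0 + 0
Step 4: Total rank sum = 1

1


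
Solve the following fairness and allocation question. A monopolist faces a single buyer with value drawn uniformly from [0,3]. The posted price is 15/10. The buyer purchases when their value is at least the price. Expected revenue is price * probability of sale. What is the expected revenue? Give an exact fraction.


Step 1: Posted price r = 3/2, value support [0,3]
Step 2: P(v >= r) = (3 - 3/2)/3 = 1/2
Step 3: Expected revenue = r * P(v >= r) = 3/2 * 1/2
Step 4: Revenue = 3/4

3/4


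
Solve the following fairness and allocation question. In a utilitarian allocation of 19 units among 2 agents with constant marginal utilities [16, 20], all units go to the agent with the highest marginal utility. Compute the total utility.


Step 1: The marginal utilities are [16, 20]
Step 2: The highest marginal utility is 20
Step 3: All 19 units go to that agent
Step 4: Total utility = 20 * 19 = 380

380


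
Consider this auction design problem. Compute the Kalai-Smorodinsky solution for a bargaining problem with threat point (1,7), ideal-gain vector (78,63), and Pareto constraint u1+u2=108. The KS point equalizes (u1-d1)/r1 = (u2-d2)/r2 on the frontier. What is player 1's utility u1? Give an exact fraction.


Step 1: At the KS point, (u1-d1)/r1 = (u2-d2)/r2 = t and u1+u2 = 108
Step 2: u1 = d1 + r1*t and u2 = d2 + r2*t, so (d1 + r1*t) + (d2 + r2*t) = 108
Step 3: t = (108 - 1 - 7)/(78 + 63) = 100/141
Step 4: u1 = d1 + r1*t = 1 + 78 * 100/141 = 2647/47
Step 5: (Check: u2 = d2 + r2*t = 2429/47; u1+u2 = 2647/47 + 2429/47 = 108, on the frontier.)

2647/47


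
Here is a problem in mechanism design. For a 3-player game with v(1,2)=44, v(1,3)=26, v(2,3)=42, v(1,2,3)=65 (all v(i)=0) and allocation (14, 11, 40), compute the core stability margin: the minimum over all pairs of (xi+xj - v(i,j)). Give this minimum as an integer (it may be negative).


Step 1: Slack for coalition (1,2): x1+x2 - v12 = 25 - 44 = -19
Step 2: Slack for coalition (1,3): x1+x3 - v13 = 54 - 26 = 28
Step 3: Slack for coalition (2,3): x2+x3 - v23 = 51 - 42 = 9
Step 4: Minimum slack = min(-19, 28, 9) = -19, attained by (1,2); coalition (1,2) can block (slack < 0), so the allocation is not in the core

-19


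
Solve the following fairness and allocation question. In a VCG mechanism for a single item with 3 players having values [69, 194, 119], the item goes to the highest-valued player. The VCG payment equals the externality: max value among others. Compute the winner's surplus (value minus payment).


Step 1: The winner is the agent with the highest value: agent 1 with value 194
Step 2: Values of other agents: [69, 119]
Step 3: VCG payment = max of others' values = 119
Step 4: Surplus = 194 - 119 = 75

75


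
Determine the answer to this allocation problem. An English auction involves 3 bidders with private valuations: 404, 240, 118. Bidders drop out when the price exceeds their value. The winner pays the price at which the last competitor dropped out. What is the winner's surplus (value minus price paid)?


Step 1: Identify the highest value: 404
Step 2: Identify the second-highest value: 240
Step 3: The final price = second-highest value = 240
Step 4: Surplus = 404 - 240 = 164

164


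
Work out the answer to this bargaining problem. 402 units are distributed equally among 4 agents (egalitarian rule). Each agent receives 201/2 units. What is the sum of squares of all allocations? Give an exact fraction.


Step 1: Each agent's share = 402/4 = 201/2
Step 2: Square of each share = (201/2)^2 = 40401/4
Step 3: Sum of squares = 4 * 40401/4 = 40401

40401


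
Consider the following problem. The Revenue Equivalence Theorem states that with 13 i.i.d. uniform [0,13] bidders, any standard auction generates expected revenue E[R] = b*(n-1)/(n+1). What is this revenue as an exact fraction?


Step 1: By Revenue Equivalence, expected revenue = b*(n-1)/(n+1)
Step 2: Substituting n = 13, b = 13
Step 3: Revenue = 13*(13-1)/(13+1) = 13*12/14
Step 4: Revenue = 156/14 = 78/7

78/7


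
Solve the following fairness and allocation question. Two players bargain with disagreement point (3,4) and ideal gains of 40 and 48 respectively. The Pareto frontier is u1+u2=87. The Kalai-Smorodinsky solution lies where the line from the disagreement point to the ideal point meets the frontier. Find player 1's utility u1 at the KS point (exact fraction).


Step 1: At the KS point, (u1-d1)/r1 = (u2-d2)/r2 = t and u1+u2 = 87
Step 2: u1 = d1 + r1*t and u2 = d2 + r2*t, so (d1 + r1*t) + (d2 + r2*t) = 87
Step 3: t = (87 - 3 - 4)/(40 + 48) = 80/88 = 10/11
Step 4: u1 = d1 + r1*t = 3 + 40 * 10/11 = 433/11
Step 5: (Check: u2 = d2 + r2*t = 524/11; u1+u2 = 433/11 + 524/11 = 87, on the frontier.)

433/11


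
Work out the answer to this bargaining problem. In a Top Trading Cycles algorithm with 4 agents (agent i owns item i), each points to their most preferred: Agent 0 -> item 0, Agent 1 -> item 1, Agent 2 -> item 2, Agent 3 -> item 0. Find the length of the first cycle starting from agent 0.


Step 1: Trace the pointer graph from agent 0: 0 -> 0
Step 2: A cycle is detected when we revisit agent 0
Step 3: The cycle is: 0 -> 0
Step 4: Cycle length = 1

1


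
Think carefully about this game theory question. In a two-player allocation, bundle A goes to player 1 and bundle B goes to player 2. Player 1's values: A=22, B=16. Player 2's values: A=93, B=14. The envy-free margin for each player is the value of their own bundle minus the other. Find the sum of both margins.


Step 1: Player 1's margin = v1(A) - v1(B) = 22 - 16 = 6
Step 2: Player 2's margin = v2(B) - v2(A) = 14 - 93 = -79
Step 3: Total margin = 6 + -79 = -73

-73


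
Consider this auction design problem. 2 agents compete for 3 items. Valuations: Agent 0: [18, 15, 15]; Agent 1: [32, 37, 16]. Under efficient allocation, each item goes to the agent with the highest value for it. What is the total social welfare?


Step 1: For each item, find the maximum value among all agents.
Step 2: Item 0 -> Agent 1 (value 32)
Step 3: Item 1 -> Agent 1 (value 37)
Step 4: Item 2 -> Agent 1 (value 16)
Step 5: Total welfare = 32 + 37 + 16 = 85

85
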